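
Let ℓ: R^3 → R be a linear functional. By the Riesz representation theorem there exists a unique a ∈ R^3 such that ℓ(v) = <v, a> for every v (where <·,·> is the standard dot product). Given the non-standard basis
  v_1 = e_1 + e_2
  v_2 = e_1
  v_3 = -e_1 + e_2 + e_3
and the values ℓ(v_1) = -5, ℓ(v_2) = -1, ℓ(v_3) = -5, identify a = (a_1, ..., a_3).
a = (-1, -4, -2)

Write a = (a_1, ..., a_3) in the standard basis. For each basis vector v_i, ℓ(v_i) = <v_i, a> is a linear equation in the a_j's. Collect the n equations into a matrix system V a = ℓ, where row i of V is v_i (expressed in the standard basis). Since V is invertible (lower-triangular with 1s on the diagonal, up to permutation), solve by back-substitution:
  V =
[[1, 1, 0],
 [1, 0, 0],
 [-1, 1, 1]]
  V a = (-5, -1, -5)
Solving gives a = (-1, -4, -2).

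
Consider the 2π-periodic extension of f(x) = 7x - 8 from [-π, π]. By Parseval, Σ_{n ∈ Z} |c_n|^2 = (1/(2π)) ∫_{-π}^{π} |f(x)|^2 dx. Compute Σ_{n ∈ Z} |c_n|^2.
Σ |c_n|^2 = 49π^2/3 + 64

Expand and integrate term by term over [-π, π]:
  ∫ (7x)^2 dx = 49·(2π^3/3); ∫ 2·7·(-8)·x dx = 0 (odd integrand); ∫ (-8)^2 dx = 64·2π.
So (1/(2π)) ∫_{-π}^{π} (7x - 8)^2 dx = 49π^2/3 + 64 = 49π^2/3 + 64.
Parseval ⇒ Σ |c_n|^2 = 49π^2/3 + 64.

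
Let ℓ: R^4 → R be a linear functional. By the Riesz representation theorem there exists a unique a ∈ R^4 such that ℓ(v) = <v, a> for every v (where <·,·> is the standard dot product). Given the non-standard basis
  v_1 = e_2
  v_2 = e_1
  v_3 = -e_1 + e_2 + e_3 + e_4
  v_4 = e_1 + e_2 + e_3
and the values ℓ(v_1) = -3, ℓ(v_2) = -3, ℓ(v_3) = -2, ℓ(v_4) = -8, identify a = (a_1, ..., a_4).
a = (-3, -3, -2, 0)

Write a = (a_1, ..., a_4) in the standard basis. For each basis vector v_i, ℓ(v_i) = <v_i, a> is a linear equation in the a_j's. Collect the n equations into a matrix system V a = ℓ, where row i of V is v_i (expressed in the standard basis). Since V is invertible (lower-triangular with 1s on the diagonal, up to permutation), solve by back-substitution:
  V =
[[0, 1, 0, 0],
 [1, 0, 0, 0],
 [-1, 1, 1, 1],
 [1, 1, 1, 0]]
  V a = (-3, -3, -2, -8)
Solving gives a = (-3, -3, -2, 0).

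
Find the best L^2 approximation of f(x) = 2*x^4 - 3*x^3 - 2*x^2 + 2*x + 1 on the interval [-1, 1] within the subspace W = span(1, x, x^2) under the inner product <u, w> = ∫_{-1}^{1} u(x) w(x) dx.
g(x) = -2*x^2/7 + x/5 + 29/35

The best approximation g ∈ W is the orthogonal projection of f onto W. Writing g = a_0 + a_1 x + a_2 x^2, the coefficients solve the normal equations G · a = b where
  G_{ij} = <φ_i, φ_j> and b_i = <f, φ_i>, with φ_0 = 1, φ_1 = x, φ_2 = x^2.
G =
  [2, 0, 2/3]
  [0, 2/3, 0]
  [2/3, 0, 2/5],
b = (22/15, 2/15, 46/105).
Solving gives a_0 = 29/35, a_1 = 1/5, a_2 = -2/7, so
  g(x) = -2*x^2/7 + x/5 + 29/35.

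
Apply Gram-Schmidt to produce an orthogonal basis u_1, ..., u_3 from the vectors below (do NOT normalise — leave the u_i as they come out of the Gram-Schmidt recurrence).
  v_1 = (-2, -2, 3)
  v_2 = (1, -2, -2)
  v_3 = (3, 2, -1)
Orthogonal basis:
  u_1 = (-2, -2, 3)
  u_2 = (9/17, -42/17, -22/17)
  u_3 = (220/137, -22/137, 132/137)

Apply the Gram-Schmidt recurrence
  u_1 = v_1
  u_i = v_i − Σ_{j<i} ((v_i · u_j) / (u_j · u_j)) · u_j.

Step by step this gives:
  u_1 = (-2, -2, 3)
  u_2 = (9/17, -42/17, -22/17)
  u_3 = (220/137, -22/137, 132/137)

Orthogonality check:
  u_2 · u_1 = 0 (should be 0)
  u_3 · u_1 = 0 (should be 0)
  u_3 · u_2 = 0 (should be 0)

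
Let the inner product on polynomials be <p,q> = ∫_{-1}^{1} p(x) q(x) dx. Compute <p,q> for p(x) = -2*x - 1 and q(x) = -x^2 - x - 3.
<p,q> = 8

Expand the product: p(x)·q(x) = 2*x^3 + 3*x^2 + 7*x + 3.
∫_{-1}^{1} of each monomial x^k gives [2/(k+1) if k even, 0 if k odd]. Integrating term-by-term (or equivalently evaluating the antiderivative F(x) = x^4/2 + x^3 + 7*x^2/2 + 3*x at the endpoints):
  F(1) − F(−1) = 8 − (0) = 8.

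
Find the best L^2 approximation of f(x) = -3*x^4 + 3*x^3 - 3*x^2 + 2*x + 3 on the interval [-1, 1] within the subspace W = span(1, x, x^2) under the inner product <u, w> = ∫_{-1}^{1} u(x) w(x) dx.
g(x) = -39*x^2/7 + 19*x/5 + 114/35

The best approximation g ∈ W is the orthogonal projection of f onto W. Writing g = a_0 + a_1 x + a_2 x^2, the coefficients solve the normal equations G · a = b where
  G_{ij} = <φ_i, φ_j> and b_i = <f, φ_i>, with φ_0 = 1, φ_1 = x, φ_2 = x^2.
G =
  [2, 0, 2/3]
  [0, 2/3, 0]
  [2/3, 0, 2/5],
b = (14/5, 38/15, -2/35).
Solving gives a_0 = 114/35, a_1 = 19/5, a_2 = -39/7, so
  g(x) = -39*x^2/7 + 19*x/5 + 114/35.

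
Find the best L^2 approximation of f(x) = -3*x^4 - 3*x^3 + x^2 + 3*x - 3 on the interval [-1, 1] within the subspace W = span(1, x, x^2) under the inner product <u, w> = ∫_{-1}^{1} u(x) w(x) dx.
g(x) = -11*x^2/7 + 6*x/5 - 96/35

The best approximation g ∈ W is the orthogonal projection of f onto W. Writing g = a_0 + a_1 x + a_2 x^2, the coefficients solve the normal equations G · a = b where
  G_{ij} = <φ_i, φ_j> and b_i = <f, φ_i>, with φ_0 = 1, φ_1 = x, φ_2 = x^2.
G =
  [2, 0, 2/3]
  [0, 2/3, 0]
  [2/3, 0, 2/5],
b = (-98/15, 4/5, -86/35).
Solving gives a_0 = -96/35, a_1 = 6/5, a_2 = -11/7, so
  g(x) = -11*x^2/7 + 6*x/5 - 96/35.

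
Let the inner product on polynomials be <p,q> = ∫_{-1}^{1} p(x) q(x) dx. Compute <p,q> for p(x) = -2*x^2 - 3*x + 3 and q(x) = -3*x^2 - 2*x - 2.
<p,q> = -134/15

Expand the product: p(x)·q(x) = 6*x^4 + 13*x^3 + x^2 - 6.
∫_{-1}^{1} of each monomial x^k gives [2/(k+1) if k even, 0 if k odd]. Integrating term-by-term (or equivalently evaluating the antiderivative F(x) = 6*x^5/5 + 13*x^4/4 + x^3/3 - 6*x at the endpoints):
  F(1) − F(−1) = -73/60 − (463/60) = -134/15.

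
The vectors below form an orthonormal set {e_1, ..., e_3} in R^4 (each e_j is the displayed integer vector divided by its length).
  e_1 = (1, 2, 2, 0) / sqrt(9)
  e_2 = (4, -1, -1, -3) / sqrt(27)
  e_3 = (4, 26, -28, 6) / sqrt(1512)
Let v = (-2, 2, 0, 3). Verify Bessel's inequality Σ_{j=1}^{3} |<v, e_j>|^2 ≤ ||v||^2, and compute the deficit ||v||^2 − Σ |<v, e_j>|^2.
Σ |<v, e_j>|^2 = 229/14; ||v||^2 = 17; deficit = 9/14

Write each e_j = u_j / sqrt(<u_j, u_j>) where u_j is the displayed integer vector. Then <v, e_j> = <v, u_j> / sqrt(<u_j, u_j>), so |<v, e_j>|^2 = <v, u_j>^2 / <u_j, u_j>.
Coefficients: <v, e_1> = 2/sqrt(9), <v, e_2> = -19/sqrt(27), <v, e_3> = 62/sqrt(1512).
Square and sum: Σ |<v, e_j>|^2 = 229/14.
Compute ||v||^2 = v·v = 17.
Deficit = 17 − 229/14 = 9/14 ≥ 0, confirming Bessel's inequality. (The deficit equals ||v − Σ <v,e_j> e_j||^2, the squared distance from v to span{e_j}.)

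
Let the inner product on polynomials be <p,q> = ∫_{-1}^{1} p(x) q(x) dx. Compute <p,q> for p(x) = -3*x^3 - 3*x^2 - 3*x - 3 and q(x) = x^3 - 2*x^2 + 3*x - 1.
<p,q> = 96/35

Expand the product: p(x)·q(x) = -3*x^6 + 3*x^5 - 6*x^4 - 3*x^3 - 6*x + 3.
∫_{-1}^{1} of each monomial x^k gives [2/(k+1) if k even, 0 if k odd]. Integrating term-by-term (or equivalently evaluating the antiderivative F(x) = -3*x^7/7 + x^6/2 - 6*x^5/5 - 3*x^4/4 - 3*x^2 + 3*x at the endpoints):
  F(1) − F(−1) = -263/140 − (-647/140) = 96/35.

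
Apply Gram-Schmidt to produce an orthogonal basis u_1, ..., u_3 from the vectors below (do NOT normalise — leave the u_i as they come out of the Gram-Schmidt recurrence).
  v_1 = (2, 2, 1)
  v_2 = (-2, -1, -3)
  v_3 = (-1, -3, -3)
Orthogonal basis:
  u_1 = (2, 2, 1)
  u_2 = (0, 1, -2)
  u_3 = (13/9, -52/45, -26/45)

Apply the Gram-Schmidt recurrence
  u_1 = v_1
  u_i = v_i − Σ_{j<i} ((v_i · u_j) / (u_j · u_j)) · u_j.

Step by step this gives:
  u_1 = (2, 2, 1)
  u_2 = (0, 1, -2)
  u_3 = (13/9, -52/45, -26/45)

Orthogonality check:
  u_2 · u_1 = 0 (should be 0)
  u_3 · u_1 = 0 (should be 0)
  u_3 · u_2 = 0 (should be 0)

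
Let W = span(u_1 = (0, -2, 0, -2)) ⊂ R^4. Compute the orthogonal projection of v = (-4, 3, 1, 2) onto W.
proj_W(v) = (0, 5/2, 0, 5/2)

Set up U = [u_1 | ... | u_1] ∈ R^(4×1). The projector onto W = col(U) is P = U (U^T U)^(-1) U^T.
Compute U^T U =
  [8],
and U^T v = (-10).
Solve U^T U · c = U^T v for the coefficients: c = (-5/4). The projection is proj_W(v) = U c.
Check: (v - proj_W(v)) · u_1 = 0  (should be 0).
Result: proj_W(v) = (0, 5/2, 0, 5/2).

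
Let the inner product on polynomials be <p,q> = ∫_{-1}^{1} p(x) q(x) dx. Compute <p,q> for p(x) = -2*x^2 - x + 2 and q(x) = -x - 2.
<p,q> = -14/3

Expand the product: p(x)·q(x) = 2*x^3 + 5*x^2 - 4.
∫_{-1}^{1} of each monomial x^k gives [2/(k+1) if k even, 0 if k odd]. Integrating term-by-term (or equivalently evaluating the antiderivative F(x) = x^4/2 + 5*x^3/3 - 4*x at the endpoints):
  F(1) − F(−1) = -11/6 − (17/6) = -14/3.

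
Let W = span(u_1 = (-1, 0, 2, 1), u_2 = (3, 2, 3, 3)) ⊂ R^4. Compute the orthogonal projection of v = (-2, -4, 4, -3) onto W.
proj_W(v) = (-607/150, -36/25, 121/75, -41/150)

Set up U = [u_1 | ... | u_2] ∈ R^(4×2). The projector onto W = col(U) is P = U (U^T U)^(-1) U^T.
Compute U^T U =
  [6, 6]
  [6, 31],
and U^T v = (7, -11).
Solve U^T U · c = U^T v for the coefficients: c = (283/150, -18/25). The projection is proj_W(v) = U c.
Check: (v - proj_W(v)) · u_1 = 0  (should be 0).
Check: (v - proj_W(v)) · u_2 = 0  (should be 0).
Result: proj_W(v) = (-607/150, -36/25, 121/75, -41/150).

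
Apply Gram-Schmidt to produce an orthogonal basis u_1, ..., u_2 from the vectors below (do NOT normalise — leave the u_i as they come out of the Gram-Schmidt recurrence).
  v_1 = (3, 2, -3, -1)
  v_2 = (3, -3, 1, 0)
Orthogonal basis:
  u_1 = (3, 2, -3, -1)
  u_2 = (3, -3, 1, 0)

Apply the Gram-Schmidt recurrence
  u_1 = v_1
  u_i = v_i − Σ_{j<i} ((v_i · u_j) / (u_j · u_j)) · u_j.

Step by step this gives:
  u_1 = (3, 2, -3, -1)
  u_2 = (3, -3, 1, 0)

Orthogonality check:
  u_2 · u_1 = 0 (should be 0)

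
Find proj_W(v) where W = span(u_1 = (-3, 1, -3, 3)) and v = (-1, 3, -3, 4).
proj_W(v) = (-81/28, 27/28, -81/28, 81/28)

Set up U = [u_1 | ... | u_1] ∈ R^(4×1). The projector onto W = col(U) is P = U (U^T U)^(-1) U^T.
Compute U^T U =
  [28],
and U^T v = (27).
Solve U^T U · c = U^T v for the coefficients: c = (27/28). The projection is proj_W(v) = U c.
Check: (v - proj_W(v)) · u_1 = 0  (should be 0).
Result: proj_W(v) = (-81/28, 27/28, -81/28, 81/28).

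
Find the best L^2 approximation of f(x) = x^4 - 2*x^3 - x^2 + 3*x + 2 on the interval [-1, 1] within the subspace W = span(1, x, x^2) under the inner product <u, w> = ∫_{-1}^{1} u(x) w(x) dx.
g(x) = -x^2/7 + 9*x/5 + 67/35

The best approximation g ∈ W is the orthogonal projection of f onto W. Writing g = a_0 + a_1 x + a_2 x^2, the coefficients solve the normal equations G · a = b where
  G_{ij} = <φ_i, φ_j> and b_i = <f, φ_i>, with φ_0 = 1, φ_1 = x, φ_2 = x^2.
G =
  [2, 0, 2/3]
  [0, 2/3, 0]
  [2/3, 0, 2/5],
b = (56/15, 6/5, 128/105).
Solving gives a_0 = 67/35, a_1 = 9/5, a_2 = -1/7, so
  g(x) = -x^2/7 + 9*x/5 + 67/35.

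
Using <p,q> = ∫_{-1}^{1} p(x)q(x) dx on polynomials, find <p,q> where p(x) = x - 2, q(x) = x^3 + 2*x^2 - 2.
<p,q> = 86/15

Expand the product: p(x)·q(x) = x^4 - 4*x^2 - 2*x + 4.
∫_{-1}^{1} of each monomial x^k gives [2/(k+1) if k even, 0 if k odd]. Integrating term-by-term (or equivalently evaluating the antiderivative F(x) = x^5/5 - 4*x^3/3 - x^2 + 4*x at the endpoints):
  F(1) − F(−1) = 28/15 − (-58/15) = 86/15.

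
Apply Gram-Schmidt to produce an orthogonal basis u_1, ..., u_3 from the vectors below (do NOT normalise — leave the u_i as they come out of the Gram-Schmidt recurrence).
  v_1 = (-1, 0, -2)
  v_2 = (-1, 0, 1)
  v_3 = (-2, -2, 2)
Orthogonal basis:
  u_1 = (-1, 0, -2)
  u_2 = (-6/5, 0, 3/5)
  u_3 = (0, -2, 0)

Apply the Gram-Schmidt recurrence
  u_1 = v_1
  u_i = v_i − Σ_{j<i} ((v_i · u_j) / (u_j · u_j)) · u_j.

Step by step this gives:
  u_1 = (-1, 0, -2)
  u_2 = (-6/5, 0, 3/5)
  u_3 = (0, -2, 0)

Orthogonality check:
  u_2 · u_1 = 0 (should be 0)
  u_3 · u_1 = 0 (should be 0)
  u_3 · u_2 = 0 (should be 0)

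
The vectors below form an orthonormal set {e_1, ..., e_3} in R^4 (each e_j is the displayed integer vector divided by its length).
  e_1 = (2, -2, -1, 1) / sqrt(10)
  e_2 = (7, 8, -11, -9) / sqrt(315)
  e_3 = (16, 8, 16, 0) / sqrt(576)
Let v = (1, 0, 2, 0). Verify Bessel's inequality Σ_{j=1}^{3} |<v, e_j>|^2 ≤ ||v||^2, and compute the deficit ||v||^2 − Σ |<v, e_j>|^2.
Σ |<v, e_j>|^2 = 33/7; ||v||^2 = 5; deficit = 2/7

Write each e_j = u_j / sqrt(<u_j, u_j>) where u_j is the displayed integer vector. Then <v, e_j> = <v, u_j> / sqrt(<u_j, u_j>), so |<v, e_j>|^2 = <v, u_j>^2 / <u_j, u_j>.
Coefficients: <v, e_1> = 0/sqrt(10), <v, e_2> = -15/sqrt(315), <v, e_3> = 48/sqrt(576).
Square and sum: Σ |<v, e_j>|^2 = 33/7.
Compute ||v||^2 = v·v = 5.
Deficit = 5 − 33/7 = 2/7 ≥ 0, confirming Bessel's inequality. (The deficit equals ||v − Σ <v,e_j> e_j||^2, the squared distance from v to span{e_j}.)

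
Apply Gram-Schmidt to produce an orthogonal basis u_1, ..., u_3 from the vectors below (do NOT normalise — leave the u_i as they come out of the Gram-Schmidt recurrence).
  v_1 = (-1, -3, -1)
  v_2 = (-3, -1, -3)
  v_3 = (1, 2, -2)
Orthogonal basis:
  u_1 = (-1, -3, -1)
  u_2 = (-24/11, 16/11, -24/11)
  u_3 = (3/2, 0, -3/2)

Apply the Gram-Schmidt recurrence
  u_1 = v_1
  u_i = v_i − Σ_{j<i} ((v_i · u_j) / (u_j · u_j)) · u_j.

Step by step this gives:
  u_1 = (-1, -3, -1)
  u_2 = (-24/11, 16/11, -24/11)
  u_3 = (3/2, 0, -3/2)

Orthogonality check:
  u_2 · u_1 = 0 (should be 0)
  u_3 · u_1 = 0 (should be 0)
  u_3 · u_2 = 0 (should be 0)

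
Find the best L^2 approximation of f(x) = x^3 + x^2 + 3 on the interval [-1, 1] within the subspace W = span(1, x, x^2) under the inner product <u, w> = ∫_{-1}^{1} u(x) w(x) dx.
g(x) = x^2 + 3*x/5 + 3

The best approximation g ∈ W is the orthogonal projection of f onto W. Writing g = a_0 + a_1 x + a_2 x^2, the coefficients solve the normal equations G · a = b where
  G_{ij} = <φ_i, φ_j> and b_i = <f, φ_i>, with φ_0 = 1, φ_1 = x, φ_2 = x^2.
G =
  [2, 0, 2/3]
  [0, 2/3, 0]
  [2/3, 0, 2/5],
b = (20/3, 2/5, 12/5).
Solving gives a_0 = 3, a_1 = 3/5, a_2 = 1, so
  g(x) = x^2 + 3*x/5 + 3.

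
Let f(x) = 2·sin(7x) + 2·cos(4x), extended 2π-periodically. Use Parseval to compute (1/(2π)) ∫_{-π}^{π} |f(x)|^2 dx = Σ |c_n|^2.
Σ |c_n|^2 = 4

Expand |f|^2 and use orthogonality of {sin(nx), cos(mx)} on [-π, π]:
  ∫_{-π}^{π} sin(nx)^2 dx = π, ∫ cos(mx)^2 dx = π, and cross terms integrate to 0.
So ∫_{-π}^{π} f(x)^2 dx = 2^2 · π + 2^2 · π = (4 + 4)π.
Divide by 2π: (4 + 4)/2 = 4.
By Parseval, this equals Σ |c_n|^2.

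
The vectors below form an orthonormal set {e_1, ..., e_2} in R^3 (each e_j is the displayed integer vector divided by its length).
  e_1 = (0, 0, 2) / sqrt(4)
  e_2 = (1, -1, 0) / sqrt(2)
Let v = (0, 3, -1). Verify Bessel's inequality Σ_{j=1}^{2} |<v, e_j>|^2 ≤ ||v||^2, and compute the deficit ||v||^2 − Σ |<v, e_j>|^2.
Σ |<v, e_j>|^2 = 11/2; ||v||^2 = 10; deficit = 9/2

Write each e_j = u_j / sqrt(<u_j, u_j>) where u_j is the displayed integer vector. Then <v, e_j> = <v, u_j> / sqrt(<u_j, u_j>), so |<v, e_j>|^2 = <v, u_j>^2 / <u_j, u_j>.
Coefficients: <v, e_1> = -2/sqrt(4), <v, e_2> = -3/sqrt(2).
Square and sum: Σ |<v, e_j>|^2 = 11/2.
Compute ||v||^2 = v·v = 10.
Deficit = 10 − 11/2 = 9/2 ≥ 0, confirming Bessel's inequality. (The deficit equals ||v − Σ <v,e_j> e_j||^2, the squared distance from v to span{e_j}.)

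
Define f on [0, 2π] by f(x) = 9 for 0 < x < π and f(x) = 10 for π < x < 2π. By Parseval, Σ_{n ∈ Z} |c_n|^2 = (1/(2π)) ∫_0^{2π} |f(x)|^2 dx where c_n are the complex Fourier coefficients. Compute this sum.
Σ |c_n|^2 = 181/2

Parseval equates the L^2 energy of f (normalised by 1/(2π)) with the ℓ^2 sum of its Fourier coefficients: (1/(2π)) ∫_0^{2π} |f|^2 = Σ |c_n|^2.
Compute the left side: (1/(2π)) [∫_0^π 9^2 dx + ∫_π^{2π} 10^2 dx] = (1/(2π)) · (81π + 100π) = (81 + 100)/2 = 181/2.
So Σ_{n ∈ Z} |c_n|^2 = 181/2.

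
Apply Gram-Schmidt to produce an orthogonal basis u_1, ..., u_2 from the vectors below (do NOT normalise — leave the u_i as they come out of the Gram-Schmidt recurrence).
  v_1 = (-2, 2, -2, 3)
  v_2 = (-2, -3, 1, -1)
Orthogonal basis:
  u_1 = (-2, 2, -2, 3)
  u_2 = (-8/3, -7/3, 1/3, 0)

Apply the Gram-Schmidt recurrence
  u_1 = v_1
  u_i = v_i − Σ_{j<i} ((v_i · u_j) / (u_j · u_j)) · u_j.

Step by step this gives:
  u_1 = (-2, 2, -2, 3)
  u_2 = (-8/3, -7/3, 1/3, 0)

Orthogonality check:
  u_2 · u_1 = 0 (should be 0)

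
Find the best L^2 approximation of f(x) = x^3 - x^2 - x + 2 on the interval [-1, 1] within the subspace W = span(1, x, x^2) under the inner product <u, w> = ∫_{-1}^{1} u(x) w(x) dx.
g(x) = -x^2 - 2*x/5 + 2

The best approximation g ∈ W is the orthogonal projection of f onto W. Writing g = a_0 + a_1 x + a_2 x^2, the coefficients solve the normal equations G · a = b where
  G_{ij} = <φ_i, φ_j> and b_i = <f, φ_i>, with φ_0 = 1, φ_1 = x, φ_2 = x^2.
G =
  [2, 0, 2/3]
  [0, 2/3, 0]
  [2/3, 0, 2/5],
b = (10/3, -4/15, 14/15).
Solving gives a_0 = 2, a_1 = -2/5, a_2 = -1, so
  g(x) = -x^2 - 2*x/5 + 2.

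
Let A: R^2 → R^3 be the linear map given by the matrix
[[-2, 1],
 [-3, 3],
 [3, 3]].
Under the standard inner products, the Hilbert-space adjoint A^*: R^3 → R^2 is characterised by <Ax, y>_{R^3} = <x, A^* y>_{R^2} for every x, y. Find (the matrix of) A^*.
A^* = A^T =
[[-2, -3, 3],
 [1, 3, 3]]

For real matrices with standard dot products, the defining identity <Ax, y> = <x, A^* y> gives (Ax)^T y = x^T (A^*) y, i.e. x^T A^T y = x^T (A^*) y. Since this holds for all x, y, we must have A^* = A^T. Therefore
A^* =
[[-2, -3, 3],
 [1, 3, 3]].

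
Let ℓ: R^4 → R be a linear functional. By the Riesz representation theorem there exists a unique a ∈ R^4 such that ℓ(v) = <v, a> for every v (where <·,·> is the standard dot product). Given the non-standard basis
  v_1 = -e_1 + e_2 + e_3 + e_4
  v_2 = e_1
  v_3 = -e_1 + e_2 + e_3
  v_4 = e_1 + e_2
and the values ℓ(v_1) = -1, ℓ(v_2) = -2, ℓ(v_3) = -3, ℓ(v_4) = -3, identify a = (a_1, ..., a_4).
a = (-2, -1, -4, 2)

Write a = (a_1, ..., a_4) in the standard basis. For each basis vector v_i, ℓ(v_i) = <v_i, a> is a linear equation in the a_j's. Collect the n equations into a matrix system V a = ℓ, where row i of V is v_i (expressed in the standard basis). Since V is invertible (lower-triangular with 1s on the diagonal, up to permutation), solve by back-substitution:
  V =
[[-1, 1, 1, 1],
 [1, 0, 0, 0],
 [-1, 1, 1, 0],
 [1, 1, 0, 0]]
  V a = (-1, -2, -3, -3)
Solving gives a = (-2, -1, -4, 2).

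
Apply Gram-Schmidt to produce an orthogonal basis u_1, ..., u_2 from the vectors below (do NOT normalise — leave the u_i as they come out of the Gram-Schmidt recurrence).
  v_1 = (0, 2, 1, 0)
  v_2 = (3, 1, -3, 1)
Orthogonal basis:
  u_1 = (0, 2, 1, 0)
  u_2 = (3, 7/5, -14/5, 1)

Apply the Gram-Schmidt recurrence
  u_1 = v_1
  u_i = v_i − Σ_{j<i} ((v_i · u_j) / (u_j · u_j)) · u_j.

Step by step this gives:
  u_1 = (0, 2, 1, 0)
  u_2 = (3, 7/5, -14/5, 1)

Orthogonality check:
  u_2 · u_1 = 0 (should be 0)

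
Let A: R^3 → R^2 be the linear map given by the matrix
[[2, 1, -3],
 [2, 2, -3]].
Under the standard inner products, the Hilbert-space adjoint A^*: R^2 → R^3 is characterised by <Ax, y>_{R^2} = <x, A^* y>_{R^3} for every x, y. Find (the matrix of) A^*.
A^* = A^T =
[[2, 2],
 [1, 2],
 [-3, -3]]

For real matrices with standard dot products, the defining identity <Ax, y> = <x, A^* y> gives (Ax)^T y = x^T (A^*) y, i.e. x^T A^T y = x^T (A^*) y. Since this holds for all x, y, we must have A^* = A^T. Therefore
A^* =
[[2, 2],
 [1, 2],
 [-3, -3]].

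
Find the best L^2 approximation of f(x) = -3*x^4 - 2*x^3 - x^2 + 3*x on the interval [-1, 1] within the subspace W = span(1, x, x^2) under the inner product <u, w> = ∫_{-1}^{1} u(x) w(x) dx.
g(x) = -25*x^2/7 + 9*x/5 + 9/35

The best approximation g ∈ W is the orthogonal projection of f onto W. Writing g = a_0 + a_1 x + a_2 x^2, the coefficients solve the normal equations G · a = b where
  G_{ij} = <φ_i, φ_j> and b_i = <f, φ_i>, with φ_0 = 1, φ_1 = x, φ_2 = x^2.
G =
  [2, 0, 2/3]
  [0, 2/3, 0]
  [2/3, 0, 2/5],
b = (-28/15, 6/5, -44/35).
Solving gives a_0 = 9/35, a_1 = 9/5, a_2 = -25/7, so
  g(x) = -25*x^2/7 + 9*x/5 + 9/35.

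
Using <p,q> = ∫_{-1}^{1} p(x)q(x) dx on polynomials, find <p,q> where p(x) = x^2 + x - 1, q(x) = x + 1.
<p,q> = -2/3

Expand the product: p(x)·q(x) = x^3 + 2*x^2 - 1.
∫_{-1}^{1} of each monomial x^k gives [2/(k+1) if k even, 0 if k odd]. Integrating term-by-term (or equivalently evaluating the antiderivative F(x) = x^4/4 + 2*x^3/3 - x at the endpoints):
  F(1) − F(−1) = -1/12 − (7/12) = -2/3.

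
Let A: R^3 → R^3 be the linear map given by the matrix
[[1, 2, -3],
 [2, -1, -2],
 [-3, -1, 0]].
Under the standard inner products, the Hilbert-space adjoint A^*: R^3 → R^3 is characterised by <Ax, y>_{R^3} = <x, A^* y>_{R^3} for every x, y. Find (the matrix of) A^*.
A^* = A^T =
[[1, 2, -3],
 [2, -1, -1],
 [-3, -2, 0]]

For real matrices with standard dot products, the defining identity <Ax, y> = <x, A^* y> gives (Ax)^T y = x^T (A^*) y, i.e. x^T A^T y = x^T (A^*) y. Since this holds for all x, y, we must have A^* = A^T. Therefore
A^* =
[[1, 2, -3],
 [2, -1, -1],
 [-3, -2, 0]].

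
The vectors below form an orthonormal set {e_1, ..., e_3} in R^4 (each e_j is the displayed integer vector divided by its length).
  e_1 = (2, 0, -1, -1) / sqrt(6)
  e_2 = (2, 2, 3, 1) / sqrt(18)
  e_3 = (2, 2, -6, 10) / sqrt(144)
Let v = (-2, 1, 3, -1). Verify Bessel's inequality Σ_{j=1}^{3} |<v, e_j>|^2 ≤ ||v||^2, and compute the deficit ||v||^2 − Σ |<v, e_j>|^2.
Σ |<v, e_j>|^2 = 57/4; ||v||^2 = 15; deficit = 3/4

Write each e_j = u_j / sqrt(<u_j, u_j>) where u_j is the displayed integer vector. Then <v, e_j> = <v, u_j> / sqrt(<u_j, u_j>), so |<v, e_j>|^2 = <v, u_j>^2 / <u_j, u_j>.
Coefficients: <v, e_1> = -6/sqrt(6), <v, e_2> = 6/sqrt(18), <v, e_3> = -30/sqrt(144).
Square and sum: Σ |<v, e_j>|^2 = 57/4.
Compute ||v||^2 = v·v = 15.
Deficit = 15 − 57/4 = 3/4 ≥ 0, confirming Bessel's inequality. (The deficit equals ||v − Σ <v,e_j> e_j||^2, the squared distance from v to span{e_j}.)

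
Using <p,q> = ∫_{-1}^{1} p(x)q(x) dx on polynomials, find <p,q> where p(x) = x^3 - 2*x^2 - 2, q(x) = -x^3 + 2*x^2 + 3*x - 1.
<p,q> = 208/105

Expand the product: p(x)·q(x) = -x^6 + 4*x^5 - x^4 - 5*x^3 - 2*x^2 - 6*x + 2.
∫_{-1}^{1} of each monomial x^k gives [2/(k+1) if k even, 0 if k odd]. Integrating term-by-term (or equivalently evaluating the antiderivative F(x) = -x^7/7 + 2*x^6/3 - x^5/5 - 5*x^4/4 - 2*x^3/3 - 3*x^2 + 2*x at the endpoints):
  F(1) − F(−1) = -363/140 − (-1921/420) = 208/105.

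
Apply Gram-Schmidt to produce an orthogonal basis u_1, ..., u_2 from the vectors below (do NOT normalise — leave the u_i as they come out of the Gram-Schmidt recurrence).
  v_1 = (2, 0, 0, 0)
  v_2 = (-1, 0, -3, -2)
Orthogonal basis:
  u_1 = (2, 0, 0, 0)
  u_2 = (0, 0, -3, -2)

Apply the Gram-Schmidt recurrence
  u_1 = v_1
  u_i = v_i − Σ_{j<i} ((v_i · u_j) / (u_j · u_j)) · u_j.

Step by step this gives:
  u_1 = (2, 0, 0, 0)
  u_2 = (0, 0, -3, -2)

Orthogonality check:
  u_2 · u_1 = 0 (should be 0)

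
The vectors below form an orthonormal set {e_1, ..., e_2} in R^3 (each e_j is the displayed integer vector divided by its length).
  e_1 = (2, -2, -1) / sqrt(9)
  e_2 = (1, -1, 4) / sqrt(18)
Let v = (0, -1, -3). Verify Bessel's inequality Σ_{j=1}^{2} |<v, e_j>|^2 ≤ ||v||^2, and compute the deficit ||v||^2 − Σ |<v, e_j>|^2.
Σ |<v, e_j>|^2 = 19/2; ||v||^2 = 10; deficit = 1/2

Write each e_j = u_j / sqrt(<u_j, u_j>) where u_j is the displayed integer vector. Then <v, e_j> = <v, u_j> / sqrt(<u_j, u_j>), so |<v, e_j>|^2 = <v, u_j>^2 / <u_j, u_j>.
Coefficients: <v, e_1> = 5/sqrt(9), <v, e_2> = -11/sqrt(18).
Square and sum: Σ |<v, e_j>|^2 = 19/2.
Compute ||v||^2 = v·v = 10.
Deficit = 10 − 19/2 = 1/2 ≥ 0, confirming Bessel's inequality. (The deficit equals ||v − Σ <v,e_j> e_j||^2, the squared distance from v to span{e_j}.)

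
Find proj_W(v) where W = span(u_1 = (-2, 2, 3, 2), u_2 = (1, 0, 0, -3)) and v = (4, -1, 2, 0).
proj_W(v) = (34/73, -8/73, -12/73, -86/73)

Set up U = [u_1 | ... | u_2] ∈ R^(4×2). The projector onto W = col(U) is P = U (U^T U)^(-1) U^T.
Compute U^T U =
  [21, -8]
  [-8, 10],
and U^T v = (-4, 4).
Solve U^T U · c = U^T v for the coefficients: c = (-4/73, 26/73). The projection is proj_W(v) = U c.
Check: (v - proj_W(v)) · u_1 = 0  (should be 0).
Check: (v - proj_W(v)) · u_2 = 0  (should be 0).
Result: proj_W(v) = (34/73, -8/73, -12/73, -86/73).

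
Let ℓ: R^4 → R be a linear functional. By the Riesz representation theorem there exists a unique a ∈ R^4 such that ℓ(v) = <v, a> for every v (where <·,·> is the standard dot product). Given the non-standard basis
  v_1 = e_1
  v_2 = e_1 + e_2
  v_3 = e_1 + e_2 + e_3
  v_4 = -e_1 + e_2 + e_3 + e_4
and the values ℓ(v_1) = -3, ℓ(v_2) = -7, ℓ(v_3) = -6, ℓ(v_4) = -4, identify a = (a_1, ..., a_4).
a = (-3, -4, 1, -4)

Write a = (a_1, ..., a_4) in the standard basis. For each basis vector v_i, ℓ(v_i) = <v_i, a> is a linear equation in the a_j's. Collect the n equations into a matrix system V a = ℓ, where row i of V is v_i (expressed in the standard basis). Since V is invertible (lower-triangular with 1s on the diagonal, up to permutation), solve by back-substitution:
  V =
[[1, 0, 0, 0],
 [1, 1, 0, 0],
 [1, 1, 1, 0],
 [-1, 1, 1, 1]]
  V a = (-3, -7, -6, -4)
Solving gives a = (-3, -4, 1, -4).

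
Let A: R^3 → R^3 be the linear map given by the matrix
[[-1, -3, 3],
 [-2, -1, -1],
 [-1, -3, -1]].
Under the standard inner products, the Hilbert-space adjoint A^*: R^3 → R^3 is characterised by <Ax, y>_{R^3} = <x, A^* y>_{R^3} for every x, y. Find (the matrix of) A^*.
A^* = A^T =
[[-1, -2, -1],
 [-3, -1, -3],
 [3, -1, -1]]

For real matrices with standard dot products, the defining identity <Ax, y> = <x, A^* y> gives (Ax)^T y = x^T (A^*) y, i.e. x^T A^T y = x^T (A^*) y. Since this holds for all x, y, we must have A^* = A^T. Therefore
A^* =
[[-1, -2, -1],
 [-3, -1, -3],
 [3, -1, -1]].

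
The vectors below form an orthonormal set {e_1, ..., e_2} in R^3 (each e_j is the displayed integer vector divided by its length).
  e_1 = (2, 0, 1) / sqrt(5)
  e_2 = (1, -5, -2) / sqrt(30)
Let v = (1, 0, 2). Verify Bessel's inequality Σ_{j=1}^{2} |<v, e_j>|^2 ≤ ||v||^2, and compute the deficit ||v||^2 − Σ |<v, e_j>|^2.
Σ |<v, e_j>|^2 = 7/2; ||v||^2 = 5; deficit = 3/2

Write each e_j = u_j / sqrt(<u_j, u_j>) where u_j is the displayed integer vector. Then <v, e_j> = <v, u_j> / sqrt(<u_j, u_j>), so |<v, e_j>|^2 = <v, u_j>^2 / <u_j, u_j>.
Coefficients: <v, e_1> = 4/sqrt(5), <v, e_2> = -3/sqrt(30).
Square and sum: Σ |<v, e_j>|^2 = 7/2.
Compute ||v||^2 = v·v = 5.
Deficit = 5 − 7/2 = 3/2 ≥ 0, confirming Bessel's inequality. (The deficit equals ||v − Σ <v,e_j> e_j||^2, the squared distance from v to span{e_j}.)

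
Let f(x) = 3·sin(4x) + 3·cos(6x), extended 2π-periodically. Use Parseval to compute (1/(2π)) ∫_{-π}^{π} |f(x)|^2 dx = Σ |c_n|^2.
Σ |c_n|^2 = 9

Expand |f|^2 and use orthogonality of {sin(nx), cos(mx)} on [-π, π]:
  ∫_{-π}^{π} sin(nx)^2 dx = π, ∫ cos(mx)^2 dx = π, and cross terms integrate to 0.
So ∫_{-π}^{π} f(x)^2 dx = 3^2 · π + 3^2 · π = (9 + 9)π.
Divide by 2π: (9 + 9)/2 = 9.
By Parseval, this equals Σ |c_n|^2.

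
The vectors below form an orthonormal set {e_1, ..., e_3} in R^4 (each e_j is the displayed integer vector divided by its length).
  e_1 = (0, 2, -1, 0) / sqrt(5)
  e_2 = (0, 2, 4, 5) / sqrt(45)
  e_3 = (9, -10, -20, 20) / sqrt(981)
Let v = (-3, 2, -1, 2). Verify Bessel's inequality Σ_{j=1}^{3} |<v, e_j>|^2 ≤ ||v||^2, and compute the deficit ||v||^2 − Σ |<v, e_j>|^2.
Σ |<v, e_j>|^2 = 806/109; ||v||^2 = 18; deficit = 1156/109

Write each e_j = u_j / sqrt(<u_j, u_j>) where u_j is the displayed integer vector. Then <v, e_j> = <v, u_j> / sqrt(<u_j, u_j>), so |<v, e_j>|^2 = <v, u_j>^2 / <u_j, u_j>.
Coefficients: <v, e_1> = 5/sqrt(5), <v, e_2> = 10/sqrt(45), <v, e_3> = 13/sqrt(981).
Square and sum: Σ |<v, e_j>|^2 = 806/109.
Compute ||v||^2 = v·v = 18.
Deficit = 18 − 806/109 = 1156/109 ≥ 0, confirming Bessel's inequality. (The deficit equals ||v − Σ <v,e_j> e_j||^2, the squared distance from v to span{e_j}.)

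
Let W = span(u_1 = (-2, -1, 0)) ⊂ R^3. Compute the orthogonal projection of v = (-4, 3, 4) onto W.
proj_W(v) = (-2, -1, 0)

Set up U = [u_1 | ... | u_1] ∈ R^(3×1). The projector onto W = col(U) is P = U (U^T U)^(-1) U^T.
Compute U^T U =
  [5],
and U^T v = (5).
Solve U^T U · c = U^T v for the coefficients: c = (1). The projection is proj_W(v) = U c.
Check: (v - proj_W(v)) · u_1 = 0  (should be 0).
Result: proj_W(v) = (-2, -1, 0).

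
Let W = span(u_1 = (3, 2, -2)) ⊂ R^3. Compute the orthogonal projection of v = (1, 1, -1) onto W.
proj_W(v) = (21/17, 14/17, -14/17)

Set up U = [u_1 | ... | u_1] ∈ R^(3×1). The projector onto W = col(U) is P = U (U^T U)^(-1) U^T.
Compute U^T U =
  [17],
and U^T v = (7).
Solve U^T U · c = U^T v for the coefficients: c = (7/17). The projection is proj_W(v) = U c.
Check: (v - proj_W(v)) · u_1 = 0  (should be 0).
Result: proj_W(v) = (21/17, 14/17, -14/17).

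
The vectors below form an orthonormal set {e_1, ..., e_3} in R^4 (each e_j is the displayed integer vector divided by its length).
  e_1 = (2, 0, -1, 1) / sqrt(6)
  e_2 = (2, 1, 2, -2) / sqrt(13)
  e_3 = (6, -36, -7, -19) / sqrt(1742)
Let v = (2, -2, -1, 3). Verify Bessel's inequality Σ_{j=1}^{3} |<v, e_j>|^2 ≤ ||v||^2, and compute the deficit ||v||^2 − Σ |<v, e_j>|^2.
Σ |<v, e_j>|^2 = 2834/201; ||v||^2 = 18; deficit = 784/201

Write each e_j = u_j / sqrt(<u_j, u_j>) where u_j is the displayed integer vector. Then <v, e_j> = <v, u_j> / sqrt(<u_j, u_j>), so |<v, e_j>|^2 = <v, u_j>^2 / <u_j, u_j>.
Coefficients: <v, e_1> = 8/sqrt(6), <v, e_2> = -6/sqrt(13), <v, e_3> = 34/sqrt(1742).
Square and sum: Σ |<v, e_j>|^2 = 2834/201.
Compute ||v||^2 = v·v = 18.
Deficit = 18 − 2834/201 = 784/201 ≥ 0, confirming Bessel's inequality. (The deficit equals ||v − Σ <v,e_j> e_j||^2, the squared distance from v to span{e_j}.)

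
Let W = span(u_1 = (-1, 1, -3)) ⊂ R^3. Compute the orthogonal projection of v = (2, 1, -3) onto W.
proj_W(v) = (-8/11, 8/11, -24/11)

Set up U = [u_1 | ... | u_1] ∈ R^(3×1). The projector onto W = col(U) is P = U (U^T U)^(-1) U^T.
Compute U^T U =
  [11],
and U^T v = (8).
Solve U^T U · c = U^T v for the coefficients: c = (8/11). The projection is proj_W(v) = U c.
Check: (v - proj_W(v)) · u_1 = 0  (should be 0).
Result: proj_W(v) = (-8/11, 8/11, -24/11).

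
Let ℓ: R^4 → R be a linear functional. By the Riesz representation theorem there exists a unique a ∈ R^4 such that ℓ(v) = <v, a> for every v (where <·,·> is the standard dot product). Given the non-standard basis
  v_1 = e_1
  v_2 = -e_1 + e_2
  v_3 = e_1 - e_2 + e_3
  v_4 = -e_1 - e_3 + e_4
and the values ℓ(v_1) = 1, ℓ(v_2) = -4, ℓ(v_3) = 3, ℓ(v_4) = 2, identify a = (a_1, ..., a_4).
a = (1, -3, -1, 2)

Write a = (a_1, ..., a_4) in the standard basis. For each basis vector v_i, ℓ(v_i) = <v_i, a> is a linear equation in the a_j's. Collect the n equations into a matrix system V a = ℓ, where row i of V is v_i (expressed in the standard basis). Since V is invertible (lower-triangular with 1s on the diagonal, up to permutation), solve by back-substitution:
  V =
[[1, 0, 0, 0],
 [-1, 1, 0, 0],
 [1, -1, 1, 0],
 [-1, 0, -1, 1]]
  V a = (1, -4, 3, 2)
Solving gives a = (1, -3, -1, 2).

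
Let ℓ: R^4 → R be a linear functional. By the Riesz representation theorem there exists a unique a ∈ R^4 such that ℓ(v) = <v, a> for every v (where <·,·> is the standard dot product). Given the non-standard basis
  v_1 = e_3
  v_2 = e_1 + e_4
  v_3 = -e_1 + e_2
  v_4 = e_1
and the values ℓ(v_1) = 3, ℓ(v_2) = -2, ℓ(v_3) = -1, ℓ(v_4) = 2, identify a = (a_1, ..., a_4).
a = (2, 1, 3, -4)

Write a = (a_1, ..., a_4) in the standard basis. For each basis vector v_i, ℓ(v_i) = <v_i, a> is a linear equation in the a_j's. Collect the n equations into a matrix system V a = ℓ, where row i of V is v_i (expressed in the standard basis). Since V is invertible (lower-triangular with 1s on the diagonal, up to permutation), solve by back-substitution:
  V =
[[0, 0, 1, 0],
 [1, 0, 0, 1],
 [-1, 1, 0, 0],
 [1, 0, 0, 0]]
  V a = (3, -2, -1, 2)
Solving gives a = (2, 1, 3, -4).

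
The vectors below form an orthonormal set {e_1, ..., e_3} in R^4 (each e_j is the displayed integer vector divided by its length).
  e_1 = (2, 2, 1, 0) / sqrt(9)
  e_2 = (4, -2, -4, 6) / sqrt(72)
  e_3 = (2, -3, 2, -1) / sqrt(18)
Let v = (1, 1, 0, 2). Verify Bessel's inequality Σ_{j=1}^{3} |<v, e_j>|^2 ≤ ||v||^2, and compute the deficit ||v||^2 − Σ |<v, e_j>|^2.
Σ |<v, e_j>|^2 = 5; ||v||^2 = 6; deficit = 1

Write each e_j = u_j / sqrt(<u_j, u_j>) where u_j is the displayed integer vector. Then <v, e_j> = <v, u_j> / sqrt(<u_j, u_j>), so |<v, e_j>|^2 = <v, u_j>^2 / <u_j, u_j>.
Coefficients: <v, e_1> = 4/sqrt(9), <v, e_2> = 14/sqrt(72), <v, e_3> = -3/sqrt(18).
Square and sum: Σ |<v, e_j>|^2 = 5.
Compute ||v||^2 = v·v = 6.
Deficit = 6 − 5 = 1 ≥ 0, confirming Bessel's inequality. (The deficit equals ||v − Σ <v,e_j> e_j||^2, the squared distance from v to span{e_j}.)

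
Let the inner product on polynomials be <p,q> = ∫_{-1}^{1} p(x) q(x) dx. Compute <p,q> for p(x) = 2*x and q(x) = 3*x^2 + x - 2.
<p,q> = 4/3

Expand the product: p(x)·q(x) = 6*x^3 + 2*x^2 - 4*x.
∫_{-1}^{1} of each monomial x^k gives [2/(k+1) if k even, 0 if k odd]. Integrating term-by-term (or equivalently evaluating the antiderivative F(x) = 3*x^4/2 + 2*x^3/3 - 2*x^2 at the endpoints):
  F(1) − F(−1) = 1/6 − (-7/6) = 4/3.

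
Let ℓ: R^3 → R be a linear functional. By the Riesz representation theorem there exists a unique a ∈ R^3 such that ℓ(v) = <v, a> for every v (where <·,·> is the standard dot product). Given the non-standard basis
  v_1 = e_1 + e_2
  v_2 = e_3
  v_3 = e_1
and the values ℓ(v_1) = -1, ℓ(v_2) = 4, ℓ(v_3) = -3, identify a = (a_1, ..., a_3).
a = (-3, 2, 4)

Write a = (a_1, ..., a_3) in the standard basis. For each basis vector v_i, ℓ(v_i) = <v_i, a> is a linear equation in the a_j's. Collect the n equations into a matrix system V a = ℓ, where row i of V is v_i (expressed in the standard basis). Since V is invertible (lower-triangular with 1s on the diagonal, up to permutation), solve by back-substitution:
  V =
[[1, 1, 0],
 [0, 0, 1],
 [1, 0, 0]]
  V a = (-1, 4, -3)
Solving gives a = (-3, 2, 4).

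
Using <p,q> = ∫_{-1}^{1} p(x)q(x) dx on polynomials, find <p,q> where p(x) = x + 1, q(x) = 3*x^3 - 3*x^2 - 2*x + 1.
<p,q> = -2/15

Expand the product: p(x)·q(x) = 3*x^4 - 5*x^2 - x + 1.
∫_{-1}^{1} of each monomial x^k gives [2/(k+1) if k even, 0 if k odd]. Integrating term-by-term (or equivalently evaluating the antiderivative F(x) = 3*x^5/5 - 5*x^3/3 - x^2/2 + x at the endpoints):
  F(1) − F(−1) = -17/30 − (-13/30) = -2/15.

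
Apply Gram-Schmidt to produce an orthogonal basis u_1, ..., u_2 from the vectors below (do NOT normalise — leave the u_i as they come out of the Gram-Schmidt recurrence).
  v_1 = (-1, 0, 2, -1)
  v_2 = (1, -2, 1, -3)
Orthogonal basis:
  u_1 = (-1, 0, 2, -1)
  u_2 = (5/3, -2, -1/3, -7/3)

Apply the Gram-Schmidt recurrence
  u_1 = v_1
  u_i = v_i − Σ_{j<i} ((v_i · u_j) / (u_j · u_j)) · u_j.

Step by step this gives:
  u_1 = (-1, 0, 2, -1)
  u_2 = (5/3, -2, -1/3, -7/3)

Orthogonality check:
  u_2 · u_1 = 0 (should be 0)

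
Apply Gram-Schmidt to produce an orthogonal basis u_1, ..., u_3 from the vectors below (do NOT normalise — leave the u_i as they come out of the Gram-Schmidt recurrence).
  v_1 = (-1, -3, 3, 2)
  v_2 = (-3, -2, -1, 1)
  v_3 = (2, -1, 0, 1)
Orthogonal basis:
  u_1 = (-1, -3, 3, 2)
  u_2 = (-61/23, -22/23, -47/23, 7/23)
  u_3 = (352/281, -260/281, -300/281, 236/281)

Apply the Gram-Schmidt recurrence
  u_1 = v_1
  u_i = v_i − Σ_{j<i} ((v_i · u_j) / (u_j · u_j)) · u_j.

Step by step this gives:
  u_1 = (-1, -3, 3, 2)
  u_2 = (-61/23, -22/23, -47/23, 7/23)
  u_3 = (352/281, -260/281, -300/281, 236/281)

Orthogonality check:
  u_2 · u_1 = 0 (should be 0)
  u_3 · u_1 = 0 (should be 0)
  u_3 · u_2 = 0 (should be 0)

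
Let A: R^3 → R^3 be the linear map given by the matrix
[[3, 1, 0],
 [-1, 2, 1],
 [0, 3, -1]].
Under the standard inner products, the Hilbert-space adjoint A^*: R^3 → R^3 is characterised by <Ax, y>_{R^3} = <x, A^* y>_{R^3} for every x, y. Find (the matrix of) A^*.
A^* = A^T =
[[3, -1, 0],
 [1, 2, 3],
 [0, 1, -1]]

For real matrices with standard dot products, the defining identity <Ax, y> = <x, A^* y> gives (Ax)^T y = x^T (A^*) y, i.e. x^T A^T y = x^T (A^*) y. Since this holds for all x, y, we must have A^* = A^T. Therefore
A^* =
[[3, -1, 0],
 [1, 2, 3],
 [0, 1, -1]].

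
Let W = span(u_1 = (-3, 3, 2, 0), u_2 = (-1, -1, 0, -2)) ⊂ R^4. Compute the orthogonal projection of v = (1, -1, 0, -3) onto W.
proj_W(v) = (-2/11, -20/11, -6/11, -2)

Set up U = [u_1 | ... | u_2] ∈ R^(4×2). The projector onto W = col(U) is P = U (U^T U)^(-1) U^T.
Compute U^T U =
  [22, 0]
  [0, 6],
and U^T v = (-6, 6).
Solve U^T U · c = U^T v for the coefficients: c = (-3/11, 1). The projection is proj_W(v) = U c.
Check: (v - proj_W(v)) · u_1 = 0  (should be 0).
Check: (v - proj_W(v)) · u_2 = 0  (should be 0).
Result: proj_W(v) = (-2/11, -20/11, -6/11, -2).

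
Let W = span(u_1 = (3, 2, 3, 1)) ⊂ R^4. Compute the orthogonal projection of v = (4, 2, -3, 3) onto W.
proj_W(v) = (30/23, 20/23, 30/23, 10/23)

Set up U = [u_1 | ... | u_1] ∈ R^(4×1). The projector onto W = col(U) is P = U (U^T U)^(-1) U^T.
Compute U^T U =
  [23],
and U^T v = (10).
Solve U^T U · c = U^T v for the coefficients: c = (10/23). The projection is proj_W(v) = U c.
Check: (v - proj_W(v)) · u_1 = 0  (should be 0).
Result: proj_W(v) = (30/23, 20/23, 30/23, 10/23).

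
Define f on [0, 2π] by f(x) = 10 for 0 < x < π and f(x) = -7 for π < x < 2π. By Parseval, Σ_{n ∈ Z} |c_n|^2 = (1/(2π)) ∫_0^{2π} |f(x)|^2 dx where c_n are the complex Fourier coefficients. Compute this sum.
Σ |c_n|^2 = 149/2

Parseval equates the L^2 energy of f (normalised by 1/(2π)) with the ℓ^2 sum of its Fourier coefficients: (1/(2π)) ∫_0^{2π} |f|^2 = Σ |c_n|^2.
Compute the left side: (1/(2π)) [∫_0^π 10^2 dx + ∫_π^{2π} (-7)^2 dx] = (1/(2π)) · (100π + 49π) = (100 + 49)/2 = 149/2.
So Σ_{n ∈ Z} |c_n|^2 = 149/2.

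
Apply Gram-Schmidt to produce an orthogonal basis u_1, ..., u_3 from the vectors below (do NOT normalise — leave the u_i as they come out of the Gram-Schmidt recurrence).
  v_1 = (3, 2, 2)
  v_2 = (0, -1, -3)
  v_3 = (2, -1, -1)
Orthogonal basis:
  u_1 = (3, 2, 2)
  u_2 = (24/17, -1/17, -35/17)
  u_3 = (28/53, -63/53, 21/53)

Apply the Gram-Schmidt recurrence
  u_1 = v_1
  u_i = v_i − Σ_{j<i} ((v_i · u_j) / (u_j · u_j)) · u_j.

Step by step this gives:
  u_1 = (3, 2, 2)
  u_2 = (24/17, -1/17, -35/17)
  u_3 = (28/53, -63/53, 21/53)

Orthogonality check:
  u_2 · u_1 = 0 (should be 0)
  u_3 · u_1 = 0 (should be 0)
  u_3 · u_2 = 0 (should be 0)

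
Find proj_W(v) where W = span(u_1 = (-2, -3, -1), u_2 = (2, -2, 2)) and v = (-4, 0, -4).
proj_W(v) = (-92/21, 2/21, -74/21)

Set up U = [u_1 | ... | u_2] ∈ R^(3×2). The projector onto W = col(U) is P = U (U^T U)^(-1) U^T.
Compute U^T U =
  [14, 0]
  [0, 12],
and U^T v = (12, -16).
Solve U^T U · c = U^T v for the coefficients: c = (6/7, -4/3). The projection is proj_W(v) = U c.
Check: (v - proj_W(v)) · u_1 = 0  (should be 0).
Check: (v - proj_W(v)) · u_2 = 0  (should be 0).
Result: proj_W(v) = (-92/21, 2/21, -74/21).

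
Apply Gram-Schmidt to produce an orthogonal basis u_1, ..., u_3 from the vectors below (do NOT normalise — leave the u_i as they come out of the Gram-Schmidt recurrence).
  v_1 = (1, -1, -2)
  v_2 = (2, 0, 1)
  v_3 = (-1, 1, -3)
Orthogonal basis:
  u_1 = (1, -1, -2)
  u_2 = (2, 0, 1)
  u_3 = (1/3, 5/3, -2/3)

Apply the Gram-Schmidt recurrence
  u_1 = v_1
  u_i = v_i − Σ_{j<i} ((v_i · u_j) / (u_j · u_j)) · u_j.

Step by step this gives:
  u_1 = (1, -1, -2)
  u_2 = (2, 0, 1)
  u_3 = (1/3, 5/3, -2/3)

Orthogonality check:
  u_2 · u_1 = 0 (should be 0)
  u_3 · u_1 = 0 (should be 0)
  u_3 · u_2 = 0 (should be 0)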